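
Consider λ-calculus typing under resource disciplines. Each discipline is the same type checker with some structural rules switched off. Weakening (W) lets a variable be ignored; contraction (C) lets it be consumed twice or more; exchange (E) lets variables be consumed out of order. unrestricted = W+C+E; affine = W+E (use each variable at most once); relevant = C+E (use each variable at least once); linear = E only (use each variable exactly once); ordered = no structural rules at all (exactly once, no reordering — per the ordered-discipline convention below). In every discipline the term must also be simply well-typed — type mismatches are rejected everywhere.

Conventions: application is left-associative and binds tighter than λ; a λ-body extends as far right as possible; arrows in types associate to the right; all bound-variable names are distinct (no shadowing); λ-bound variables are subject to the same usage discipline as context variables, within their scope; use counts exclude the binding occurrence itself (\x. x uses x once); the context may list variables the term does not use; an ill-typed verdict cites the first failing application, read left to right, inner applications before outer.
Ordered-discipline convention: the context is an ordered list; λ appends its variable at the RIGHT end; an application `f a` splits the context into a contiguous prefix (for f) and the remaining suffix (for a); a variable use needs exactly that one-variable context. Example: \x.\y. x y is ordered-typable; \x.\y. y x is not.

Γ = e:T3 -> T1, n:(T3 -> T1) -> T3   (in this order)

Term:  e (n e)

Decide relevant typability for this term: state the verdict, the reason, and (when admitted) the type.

yes — e, n: all used, weakening unneeded; term : T1
use counts: e: 2, n: 1
uses in reading order: e, n, e
typing: well-typed — term : T1
all disciplines: ordered ✗, linear ✗, affine ✗, relevant ✓, unrestricted ✓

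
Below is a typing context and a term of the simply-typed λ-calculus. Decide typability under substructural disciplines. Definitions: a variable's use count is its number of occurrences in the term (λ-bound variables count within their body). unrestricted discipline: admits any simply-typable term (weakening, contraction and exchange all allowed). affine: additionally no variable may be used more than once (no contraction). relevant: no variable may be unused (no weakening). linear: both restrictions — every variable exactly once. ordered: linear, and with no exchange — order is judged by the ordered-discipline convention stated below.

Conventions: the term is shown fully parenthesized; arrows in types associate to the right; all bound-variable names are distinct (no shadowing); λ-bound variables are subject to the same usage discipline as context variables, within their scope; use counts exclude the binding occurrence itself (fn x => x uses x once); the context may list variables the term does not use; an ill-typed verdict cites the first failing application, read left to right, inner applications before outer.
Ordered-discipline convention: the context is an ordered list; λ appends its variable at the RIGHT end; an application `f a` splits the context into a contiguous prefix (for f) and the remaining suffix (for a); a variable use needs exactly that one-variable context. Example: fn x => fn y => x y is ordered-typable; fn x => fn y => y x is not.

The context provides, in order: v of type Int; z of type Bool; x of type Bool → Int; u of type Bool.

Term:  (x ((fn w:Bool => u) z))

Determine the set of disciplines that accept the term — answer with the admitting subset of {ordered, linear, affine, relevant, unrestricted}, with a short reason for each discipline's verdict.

admitting disciplines: affine, unrestricted
counts: v ×0, z ×1, x ×1, u ×1, w (λ-bound) ×0
left-to-right use order: x, u, z
typing: well-typed at Int
ordered: ✗ — needs weakening: v, w unused
linear: ✗ — needs weakening: v, w unused
affine: ✓ — none of v, z, x, u, w used more than once
relevant: ✗ — needs weakening: v, w unused
unrestricted: ✓ — well-typed at Int; no restrictions here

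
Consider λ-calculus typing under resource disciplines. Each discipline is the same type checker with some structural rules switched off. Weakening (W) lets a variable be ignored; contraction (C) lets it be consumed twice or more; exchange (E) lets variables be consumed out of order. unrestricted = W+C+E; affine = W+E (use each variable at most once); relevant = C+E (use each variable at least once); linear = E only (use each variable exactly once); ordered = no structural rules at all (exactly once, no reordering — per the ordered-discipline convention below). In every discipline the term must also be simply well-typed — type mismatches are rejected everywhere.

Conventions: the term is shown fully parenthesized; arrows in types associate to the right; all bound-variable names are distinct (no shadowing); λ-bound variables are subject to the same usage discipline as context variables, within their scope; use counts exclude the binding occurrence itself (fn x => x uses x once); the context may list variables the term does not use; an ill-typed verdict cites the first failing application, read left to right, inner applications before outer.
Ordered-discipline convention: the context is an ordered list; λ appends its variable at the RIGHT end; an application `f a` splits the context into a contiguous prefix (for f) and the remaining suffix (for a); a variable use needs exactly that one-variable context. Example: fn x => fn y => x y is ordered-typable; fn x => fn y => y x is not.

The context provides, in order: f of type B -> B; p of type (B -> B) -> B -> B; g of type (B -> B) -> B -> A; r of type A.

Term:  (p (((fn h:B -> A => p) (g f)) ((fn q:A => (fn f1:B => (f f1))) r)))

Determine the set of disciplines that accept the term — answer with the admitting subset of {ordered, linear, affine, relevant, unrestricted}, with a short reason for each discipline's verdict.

admitted by: unrestricted
usage: f=2; p=2; g=1; r=1; h (bound)=0; q (bound)=0; f1 (bound)=1
use order (left to right): p, p, g, f, f, f1, r
typing: well-typed — term : B -> B
ordered ✗ (repeated use of f ×2, p ×2; unused: h, q — weakening required)
linear ✗ (repeated use of f ×2, p ×2; unused: h, q — weakening required)
affine ✗ (repeated use of f ×2, p ×2)
relevant ✗ (unused: h, q — weakening required)
unrestricted ✓ (well-typed at B -> B; no restrictions here)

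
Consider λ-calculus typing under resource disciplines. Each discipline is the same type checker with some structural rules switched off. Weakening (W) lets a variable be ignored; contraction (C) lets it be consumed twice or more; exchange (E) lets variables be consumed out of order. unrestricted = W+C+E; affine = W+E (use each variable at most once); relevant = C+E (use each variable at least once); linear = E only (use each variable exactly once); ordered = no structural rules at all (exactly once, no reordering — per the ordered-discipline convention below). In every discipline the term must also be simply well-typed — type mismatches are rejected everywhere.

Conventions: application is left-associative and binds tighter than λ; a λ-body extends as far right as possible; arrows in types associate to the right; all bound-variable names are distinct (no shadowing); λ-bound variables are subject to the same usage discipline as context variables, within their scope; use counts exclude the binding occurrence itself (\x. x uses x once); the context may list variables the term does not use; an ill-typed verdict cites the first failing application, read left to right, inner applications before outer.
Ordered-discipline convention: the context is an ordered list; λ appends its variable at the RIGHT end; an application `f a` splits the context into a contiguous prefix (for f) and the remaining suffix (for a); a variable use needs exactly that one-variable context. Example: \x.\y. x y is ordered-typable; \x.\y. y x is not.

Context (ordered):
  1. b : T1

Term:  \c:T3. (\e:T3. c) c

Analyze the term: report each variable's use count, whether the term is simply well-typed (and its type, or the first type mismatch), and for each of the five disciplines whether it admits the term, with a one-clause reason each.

counts: b=0, c (bound)=2, e (bound)=0
left-to-right use order: c, c
typing: the term checks, with type T3 → T3
ordered ✗ (uses contraction: c ×2; b, e never used (weakening))
linear ✗ (uses contraction: c ×2; b, e never used (weakening))
affine ✗ (uses contraction: c ×2)
relevant ✗ (b, e never used (weakening))
unrestricted ✓ (type-checks (T3 → T3) and nothing is barred)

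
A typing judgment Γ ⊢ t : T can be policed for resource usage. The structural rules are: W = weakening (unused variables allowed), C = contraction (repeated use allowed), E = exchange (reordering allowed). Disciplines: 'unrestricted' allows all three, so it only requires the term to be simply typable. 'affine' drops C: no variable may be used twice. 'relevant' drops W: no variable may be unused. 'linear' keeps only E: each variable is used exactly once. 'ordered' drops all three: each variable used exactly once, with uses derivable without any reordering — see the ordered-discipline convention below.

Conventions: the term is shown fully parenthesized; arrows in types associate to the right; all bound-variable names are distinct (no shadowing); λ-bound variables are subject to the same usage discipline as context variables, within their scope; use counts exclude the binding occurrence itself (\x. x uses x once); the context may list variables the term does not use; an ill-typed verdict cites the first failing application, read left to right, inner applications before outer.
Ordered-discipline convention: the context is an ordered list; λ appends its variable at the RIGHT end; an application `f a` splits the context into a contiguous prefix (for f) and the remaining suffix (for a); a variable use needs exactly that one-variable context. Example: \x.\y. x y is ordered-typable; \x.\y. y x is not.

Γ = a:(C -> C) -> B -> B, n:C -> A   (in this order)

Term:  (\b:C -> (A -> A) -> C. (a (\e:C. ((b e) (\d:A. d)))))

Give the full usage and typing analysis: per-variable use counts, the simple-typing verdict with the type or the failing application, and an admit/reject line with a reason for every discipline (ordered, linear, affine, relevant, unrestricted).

counts: a=1; n=0; b (bound)=1; e (bound)=1; d (bound)=1
uses in reading order: a, b, e, d
typing: the term checks, with type (C -> (A -> A) -> C) -> B -> B
ordered: ✗, n never used (weakening)
linear: ✗, n never used (weakening)
affine: ✓, at most one use each (a, n, b, e, d)
relevant: ✗, n never used (weakening)
unrestricted: ✓, typability at (C -> (A -> A) -> C) -> B -> B is all that's needed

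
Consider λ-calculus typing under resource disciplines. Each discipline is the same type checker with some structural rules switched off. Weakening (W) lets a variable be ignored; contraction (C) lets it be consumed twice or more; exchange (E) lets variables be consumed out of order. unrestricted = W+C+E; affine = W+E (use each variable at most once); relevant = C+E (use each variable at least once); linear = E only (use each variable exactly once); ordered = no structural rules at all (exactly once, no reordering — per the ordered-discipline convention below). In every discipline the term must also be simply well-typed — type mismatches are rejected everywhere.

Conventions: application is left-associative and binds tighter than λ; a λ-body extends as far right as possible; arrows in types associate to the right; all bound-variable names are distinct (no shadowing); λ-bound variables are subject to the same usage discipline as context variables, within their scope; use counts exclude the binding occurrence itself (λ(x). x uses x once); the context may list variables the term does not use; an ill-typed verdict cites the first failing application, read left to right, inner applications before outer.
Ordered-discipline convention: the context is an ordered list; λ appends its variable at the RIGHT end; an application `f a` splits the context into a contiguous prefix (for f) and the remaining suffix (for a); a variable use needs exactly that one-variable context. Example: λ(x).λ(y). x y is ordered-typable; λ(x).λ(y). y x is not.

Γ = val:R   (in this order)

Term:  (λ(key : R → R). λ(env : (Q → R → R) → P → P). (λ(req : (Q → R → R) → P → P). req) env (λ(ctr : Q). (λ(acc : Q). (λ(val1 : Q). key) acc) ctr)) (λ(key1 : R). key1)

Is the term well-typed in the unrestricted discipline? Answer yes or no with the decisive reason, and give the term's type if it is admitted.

yes — typability at ((Q → R → R) → P → P) → P → P is all that's needed; term : ((Q → R → R) → P → P) → P → P
use counts: val: 0×; key (bound): 1×; env (bound): 1×; req (bound): 1×; ctr (bound): 1×; acc (bound): 1×; val1 (bound): 0×; key1 (bound): 1×
use order (left to right): req, env, key, acc, ctr, key1
typing: well-typed at ((Q → R → R) → P → P) → P → P
summary: ordered ✗ · linear ✗ · affine ✓ · relevant ✗ · unrestricted ✓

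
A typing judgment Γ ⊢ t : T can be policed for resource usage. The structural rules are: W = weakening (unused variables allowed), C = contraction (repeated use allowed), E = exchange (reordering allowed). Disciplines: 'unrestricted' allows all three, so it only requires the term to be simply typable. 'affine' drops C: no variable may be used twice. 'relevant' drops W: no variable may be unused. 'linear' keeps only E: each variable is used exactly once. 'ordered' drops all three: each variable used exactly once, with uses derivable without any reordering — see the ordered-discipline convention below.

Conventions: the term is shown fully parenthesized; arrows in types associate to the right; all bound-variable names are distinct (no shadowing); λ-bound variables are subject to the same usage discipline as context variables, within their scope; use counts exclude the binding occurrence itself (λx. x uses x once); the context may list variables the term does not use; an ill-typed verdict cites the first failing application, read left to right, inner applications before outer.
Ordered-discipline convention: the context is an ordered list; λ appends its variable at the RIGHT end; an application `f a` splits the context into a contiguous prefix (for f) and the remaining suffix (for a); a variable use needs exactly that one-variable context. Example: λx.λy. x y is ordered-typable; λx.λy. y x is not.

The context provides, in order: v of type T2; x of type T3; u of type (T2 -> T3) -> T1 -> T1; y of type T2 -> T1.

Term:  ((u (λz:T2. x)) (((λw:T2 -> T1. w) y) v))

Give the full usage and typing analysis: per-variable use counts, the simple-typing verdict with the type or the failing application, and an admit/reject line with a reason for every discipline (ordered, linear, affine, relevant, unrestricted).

variable uses: v: 1×, x: 1×, u: 1×, y: 1×, z [bound]: 0×, w [bound]: 1×
left-to-right use order: u, x, w, y, v
typing: well-typed at T1
ordered: ✗ — needs weakening: z unused
linear: ✗ — needs weakening: z unused
affine: ✓ — at most one use each (v, x, u, y, z, w)
relevant: ✗ — needs weakening: z unused
unrestricted: ✓ — type-checks (T1) and nothing is barred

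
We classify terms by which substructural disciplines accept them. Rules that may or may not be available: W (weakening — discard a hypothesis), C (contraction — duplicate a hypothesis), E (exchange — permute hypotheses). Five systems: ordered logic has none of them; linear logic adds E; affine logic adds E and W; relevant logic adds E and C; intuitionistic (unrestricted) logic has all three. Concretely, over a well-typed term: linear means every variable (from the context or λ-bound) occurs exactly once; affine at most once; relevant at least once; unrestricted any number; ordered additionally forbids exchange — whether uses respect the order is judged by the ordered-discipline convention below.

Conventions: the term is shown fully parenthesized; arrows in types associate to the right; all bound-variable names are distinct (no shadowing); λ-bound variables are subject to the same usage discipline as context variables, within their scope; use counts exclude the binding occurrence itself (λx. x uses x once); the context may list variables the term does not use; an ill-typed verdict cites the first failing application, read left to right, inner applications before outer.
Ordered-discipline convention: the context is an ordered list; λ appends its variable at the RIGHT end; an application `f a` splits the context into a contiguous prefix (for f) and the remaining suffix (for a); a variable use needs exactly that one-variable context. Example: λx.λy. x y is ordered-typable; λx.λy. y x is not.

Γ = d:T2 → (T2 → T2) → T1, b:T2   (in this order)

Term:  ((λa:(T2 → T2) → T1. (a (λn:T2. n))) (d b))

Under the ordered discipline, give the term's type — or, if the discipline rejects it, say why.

term : T1
variable uses: d: 1×; b: 1×; a (λ-bound): 1×; n (λ-bound): 1×
left-to-right use order: a, n, d, b
typing: ✓ — T1
summary: ordered ✓, linear ✓, affine ✓, relevant ✓, unrestricted ✓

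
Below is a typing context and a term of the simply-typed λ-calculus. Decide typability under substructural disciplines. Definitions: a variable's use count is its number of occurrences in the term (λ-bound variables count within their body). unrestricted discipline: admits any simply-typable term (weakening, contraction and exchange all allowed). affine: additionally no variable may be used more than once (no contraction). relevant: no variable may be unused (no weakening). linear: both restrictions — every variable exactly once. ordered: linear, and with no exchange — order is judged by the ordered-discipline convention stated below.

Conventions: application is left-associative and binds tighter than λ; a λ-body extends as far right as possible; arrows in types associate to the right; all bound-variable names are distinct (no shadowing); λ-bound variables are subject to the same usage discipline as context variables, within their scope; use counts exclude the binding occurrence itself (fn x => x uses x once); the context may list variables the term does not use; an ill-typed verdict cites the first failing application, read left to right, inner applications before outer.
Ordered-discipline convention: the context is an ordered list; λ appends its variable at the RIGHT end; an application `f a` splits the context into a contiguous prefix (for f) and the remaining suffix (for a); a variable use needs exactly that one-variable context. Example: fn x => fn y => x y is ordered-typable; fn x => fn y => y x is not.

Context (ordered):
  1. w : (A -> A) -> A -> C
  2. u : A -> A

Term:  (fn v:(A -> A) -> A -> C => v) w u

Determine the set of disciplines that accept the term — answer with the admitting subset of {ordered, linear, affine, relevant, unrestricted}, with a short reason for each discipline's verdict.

admitted by: ordered, linear, affine, relevant, unrestricted
variable uses: w: 1, u: 1, v (bound): 1
use order (left to right): v, w, u
typing: ✓ — A -> C
ordered: ✓ — w, u, v once each; derivable with no W/C/E
linear: ✓ — single use per variable (w, u, v)
affine: ✓ — none of w, u, v used more than once
relevant: ✓ — every one of w, u, v appears
unrestricted: ✓ — type-checks (A -> C) and nothing is barred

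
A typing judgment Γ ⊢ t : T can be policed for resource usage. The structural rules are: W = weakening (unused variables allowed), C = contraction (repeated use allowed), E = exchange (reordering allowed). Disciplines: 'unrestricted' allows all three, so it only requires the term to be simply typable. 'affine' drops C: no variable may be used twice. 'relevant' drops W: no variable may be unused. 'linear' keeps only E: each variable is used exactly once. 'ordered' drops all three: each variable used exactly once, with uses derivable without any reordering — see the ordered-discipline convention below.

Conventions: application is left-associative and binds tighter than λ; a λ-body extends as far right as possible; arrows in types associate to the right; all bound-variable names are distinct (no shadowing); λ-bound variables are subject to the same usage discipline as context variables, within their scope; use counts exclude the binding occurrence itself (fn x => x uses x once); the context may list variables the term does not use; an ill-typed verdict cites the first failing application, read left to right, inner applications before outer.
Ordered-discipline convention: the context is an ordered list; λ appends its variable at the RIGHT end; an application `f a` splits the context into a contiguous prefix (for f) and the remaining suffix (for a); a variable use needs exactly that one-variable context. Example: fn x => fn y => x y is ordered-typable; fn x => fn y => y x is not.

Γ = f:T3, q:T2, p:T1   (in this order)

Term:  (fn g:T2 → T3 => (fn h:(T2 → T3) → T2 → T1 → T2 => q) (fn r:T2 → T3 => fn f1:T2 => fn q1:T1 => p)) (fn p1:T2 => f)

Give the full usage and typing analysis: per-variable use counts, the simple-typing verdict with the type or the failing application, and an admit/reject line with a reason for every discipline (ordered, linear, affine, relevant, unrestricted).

variable uses: f: 1, q: 1, p: 1, g (λ-bound): 0, h (λ-bound): 0, r (λ-bound): 0, f1 (λ-bound): 0, q1 (λ-bound): 0, p1 (λ-bound): 0
order of uses: q, p, f
typing: ill-typed: an argument (T2 → T3) → T2 → T1 → T1 mismatches the expected (T2 → T3) → T2 → T1 → T2
ordered: ✗ — the type mismatch rejects it
linear: ✗ — not simply typable
affine: ✗ — fails simple typing
relevant: ✗ — a type mismatch blocks all five
unrestricted: ✗ — the type mismatch rejects it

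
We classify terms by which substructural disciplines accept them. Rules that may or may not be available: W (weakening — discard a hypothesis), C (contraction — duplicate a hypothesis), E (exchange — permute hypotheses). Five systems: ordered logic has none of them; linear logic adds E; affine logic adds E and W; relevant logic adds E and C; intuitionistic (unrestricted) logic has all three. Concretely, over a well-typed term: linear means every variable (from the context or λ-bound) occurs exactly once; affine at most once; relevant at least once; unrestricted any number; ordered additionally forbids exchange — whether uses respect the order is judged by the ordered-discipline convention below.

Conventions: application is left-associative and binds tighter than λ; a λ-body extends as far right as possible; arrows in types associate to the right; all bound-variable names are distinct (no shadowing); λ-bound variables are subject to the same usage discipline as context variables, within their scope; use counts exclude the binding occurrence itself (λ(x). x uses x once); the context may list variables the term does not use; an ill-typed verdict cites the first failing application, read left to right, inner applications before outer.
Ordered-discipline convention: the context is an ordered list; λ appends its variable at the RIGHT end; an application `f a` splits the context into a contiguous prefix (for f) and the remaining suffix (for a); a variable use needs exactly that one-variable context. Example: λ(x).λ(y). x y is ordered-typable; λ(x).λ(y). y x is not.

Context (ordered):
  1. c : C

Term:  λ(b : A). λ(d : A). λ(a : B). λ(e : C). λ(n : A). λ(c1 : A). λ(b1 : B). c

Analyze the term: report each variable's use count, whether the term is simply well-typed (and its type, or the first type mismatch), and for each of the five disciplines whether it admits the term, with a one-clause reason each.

usage: c: 1; b (bound): 0; d (bound): 0; a (bound): 0; e (bound): 0; n (bound): 0; c1 (bound): 0; b1 (bound): 0
uses in reading order: c
typing: well-typed — term : A -> A -> B -> C -> A -> A -> B -> C
ordered: ✗ — b, d, a, e, n, c1, b1 never used (weakening)
linear: ✗ — b, d, a, e, n, c1, b1 never used (weakening)
affine: ✓ — c, b, d, a, e, n, c1, b1: no repeats, contraction unneeded
relevant: ✗ — b, d, a, e, n, c1, b1 never used (weakening)
unrestricted: ✓ — well-typed at A -> A -> B -> C -> A -> A -> B -> C; no restrictions here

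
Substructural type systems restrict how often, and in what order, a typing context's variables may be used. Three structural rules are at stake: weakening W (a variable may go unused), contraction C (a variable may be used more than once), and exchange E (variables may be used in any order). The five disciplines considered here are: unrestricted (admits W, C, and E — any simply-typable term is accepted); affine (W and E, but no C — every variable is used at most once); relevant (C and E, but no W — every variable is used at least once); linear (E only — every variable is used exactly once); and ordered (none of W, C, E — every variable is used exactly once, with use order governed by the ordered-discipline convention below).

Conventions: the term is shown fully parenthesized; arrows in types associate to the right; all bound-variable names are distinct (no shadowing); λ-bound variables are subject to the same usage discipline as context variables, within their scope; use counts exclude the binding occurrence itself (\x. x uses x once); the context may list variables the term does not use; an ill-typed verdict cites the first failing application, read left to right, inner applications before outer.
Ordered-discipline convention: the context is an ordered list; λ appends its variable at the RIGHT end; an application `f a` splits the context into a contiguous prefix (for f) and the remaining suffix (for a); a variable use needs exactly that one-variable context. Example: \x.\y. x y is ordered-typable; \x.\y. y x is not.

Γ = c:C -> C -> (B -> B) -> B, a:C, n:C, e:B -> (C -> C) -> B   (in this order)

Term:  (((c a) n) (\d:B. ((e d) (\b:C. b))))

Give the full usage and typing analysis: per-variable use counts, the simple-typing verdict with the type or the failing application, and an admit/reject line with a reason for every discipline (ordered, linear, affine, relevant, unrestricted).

variable uses: c: 1; a: 1; n: 1; e: 1; d (λ-bound): 1; b (λ-bound): 1
use order (left to right): c, a, n, e, d, b
typing: well-typed — term : B
ordered ✓ (single-use (c, a, n, e, d, b), ordered derivation ok)
linear ✓ (single use per variable (c, a, n, e, d, b))
affine ✓ (none of c, a, n, e, d, b used more than once)
relevant ✓ (c, a, n, e, d, b: all used, weakening unneeded)
unrestricted ✓ (typability at B is all that's needed)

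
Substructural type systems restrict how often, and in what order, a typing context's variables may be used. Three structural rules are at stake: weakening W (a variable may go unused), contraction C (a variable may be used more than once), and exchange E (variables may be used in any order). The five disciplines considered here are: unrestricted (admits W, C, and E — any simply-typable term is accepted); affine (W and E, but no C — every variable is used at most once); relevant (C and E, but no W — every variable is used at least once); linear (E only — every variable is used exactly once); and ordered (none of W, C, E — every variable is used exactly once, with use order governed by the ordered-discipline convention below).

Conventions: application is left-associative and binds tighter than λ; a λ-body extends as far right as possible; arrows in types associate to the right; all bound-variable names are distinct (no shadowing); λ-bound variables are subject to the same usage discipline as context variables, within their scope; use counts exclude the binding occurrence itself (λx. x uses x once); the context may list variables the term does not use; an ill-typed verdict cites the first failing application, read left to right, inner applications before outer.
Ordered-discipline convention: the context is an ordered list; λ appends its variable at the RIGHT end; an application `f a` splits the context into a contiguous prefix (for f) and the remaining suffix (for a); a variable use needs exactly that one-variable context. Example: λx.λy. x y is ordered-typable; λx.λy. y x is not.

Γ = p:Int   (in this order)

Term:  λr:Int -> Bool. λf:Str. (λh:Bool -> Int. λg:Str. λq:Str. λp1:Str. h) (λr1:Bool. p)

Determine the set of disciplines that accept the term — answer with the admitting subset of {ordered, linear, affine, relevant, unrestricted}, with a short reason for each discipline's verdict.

admitted by: affine, unrestricted
usage: p=1; r (λ-bound)=0; f (λ-bound)=0; h (λ-bound)=1; g (λ-bound)=0; q (λ-bound)=0; p1 (λ-bound)=0; r1 (λ-bound)=0
left-to-right use order: h, p
typing: the term checks, with type (Int -> Bool) -> Str -> Str -> Str -> Str -> Bool -> Int
ordered ✗ (r, f, g, q, p1, r1 left unused)
linear ✗ (r, f, g, q, p1, r1 left unused)
affine ✓ (none of p, r, f, h, g, q, p1, r1 used more than once)
relevant ✗ (r, f, g, q, p1, r1 left unused)
unrestricted ✓ (simply typable at (Int -> Bool) -> Str -> Str -> Str -> Str -> Bool -> Int; W, C, E all held)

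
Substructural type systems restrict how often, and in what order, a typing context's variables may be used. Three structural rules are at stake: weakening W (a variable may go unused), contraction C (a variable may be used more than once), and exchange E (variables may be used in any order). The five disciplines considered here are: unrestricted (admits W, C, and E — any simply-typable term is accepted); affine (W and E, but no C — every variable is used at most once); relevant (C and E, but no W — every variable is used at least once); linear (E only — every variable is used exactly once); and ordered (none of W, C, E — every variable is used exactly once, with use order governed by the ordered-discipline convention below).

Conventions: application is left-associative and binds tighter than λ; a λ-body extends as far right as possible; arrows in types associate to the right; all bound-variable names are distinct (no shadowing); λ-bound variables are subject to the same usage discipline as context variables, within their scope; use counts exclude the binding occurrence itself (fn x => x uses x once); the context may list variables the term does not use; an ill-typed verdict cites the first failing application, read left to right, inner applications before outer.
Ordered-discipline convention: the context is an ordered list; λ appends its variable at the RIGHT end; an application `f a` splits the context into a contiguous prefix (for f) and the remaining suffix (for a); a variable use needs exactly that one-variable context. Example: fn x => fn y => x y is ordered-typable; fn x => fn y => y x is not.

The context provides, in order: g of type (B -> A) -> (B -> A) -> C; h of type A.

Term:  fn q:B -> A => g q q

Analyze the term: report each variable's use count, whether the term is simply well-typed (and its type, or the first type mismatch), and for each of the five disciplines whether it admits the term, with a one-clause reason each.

counts: g=1; h=0; q (λ-bound)=2
uses in reading order: g, q, q
typing: the term checks, with type (B -> A) -> C
ordered: ✗, repeated use of q ×2; h left unused
linear: ✗, repeated use of q ×2; h left unused
affine: ✗, repeated use of q ×2
relevant: ✗, h left unused
unrestricted: ✓, simply typable at (B -> A) -> C; W, C, E all held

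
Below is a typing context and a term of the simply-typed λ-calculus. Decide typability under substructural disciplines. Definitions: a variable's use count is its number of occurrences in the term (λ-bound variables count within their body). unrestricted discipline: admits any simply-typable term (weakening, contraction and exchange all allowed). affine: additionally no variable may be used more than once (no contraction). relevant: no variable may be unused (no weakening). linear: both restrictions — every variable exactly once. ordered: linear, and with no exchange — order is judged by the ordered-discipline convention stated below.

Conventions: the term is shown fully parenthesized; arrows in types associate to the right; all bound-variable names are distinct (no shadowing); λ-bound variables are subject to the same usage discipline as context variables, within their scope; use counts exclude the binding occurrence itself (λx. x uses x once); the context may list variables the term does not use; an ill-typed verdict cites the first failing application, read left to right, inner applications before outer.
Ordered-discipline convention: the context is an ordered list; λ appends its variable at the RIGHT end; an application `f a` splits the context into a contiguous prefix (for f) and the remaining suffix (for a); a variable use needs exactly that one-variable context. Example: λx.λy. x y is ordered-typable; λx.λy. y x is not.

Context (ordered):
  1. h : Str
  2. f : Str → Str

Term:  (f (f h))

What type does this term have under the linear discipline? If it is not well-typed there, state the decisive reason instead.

not well-typed under linear — needs contraction — f ×2
use counts: h: 1×; f: 2×
order of uses: f, f, h
typing: ✓ — Str
per-discipline verdicts: ordered ✗ | linear ✗ | affine ✗ | relevant ✓ | unrestricted ✓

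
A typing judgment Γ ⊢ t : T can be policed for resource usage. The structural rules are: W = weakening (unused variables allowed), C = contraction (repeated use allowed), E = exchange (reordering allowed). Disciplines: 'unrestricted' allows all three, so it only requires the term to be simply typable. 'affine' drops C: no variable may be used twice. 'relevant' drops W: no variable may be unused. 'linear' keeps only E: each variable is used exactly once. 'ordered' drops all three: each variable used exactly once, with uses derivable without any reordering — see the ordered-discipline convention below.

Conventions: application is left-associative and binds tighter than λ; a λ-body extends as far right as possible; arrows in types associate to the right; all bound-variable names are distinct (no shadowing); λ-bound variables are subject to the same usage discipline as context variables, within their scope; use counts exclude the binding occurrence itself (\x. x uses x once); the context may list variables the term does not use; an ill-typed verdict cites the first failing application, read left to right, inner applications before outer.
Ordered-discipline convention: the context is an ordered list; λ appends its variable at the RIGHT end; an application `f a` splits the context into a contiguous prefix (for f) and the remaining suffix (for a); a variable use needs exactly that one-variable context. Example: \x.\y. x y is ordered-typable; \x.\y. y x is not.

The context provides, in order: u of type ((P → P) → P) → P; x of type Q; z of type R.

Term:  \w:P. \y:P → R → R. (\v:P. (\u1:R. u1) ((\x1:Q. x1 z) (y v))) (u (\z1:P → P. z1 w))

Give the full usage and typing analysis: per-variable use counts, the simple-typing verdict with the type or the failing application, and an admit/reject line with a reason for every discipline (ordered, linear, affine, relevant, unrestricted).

usage: u: 1×; x: 0×; z: 1×; w [bound]: 1×; y [bound]: 1×; v [bound]: 1×; u1 [bound]: 1×; x1 [bound]: 1×; z1 [bound]: 1×
uses in reading order: u1, x1, z, y, v, u, z1, w
typing: ill-typed: non-function type Q applied to an argument
ordered: ✗, fails simple typing
linear: ✗, a type mismatch blocks all five
affine: ✗, the type mismatch rejects it
relevant: ✗, not simply typable
unrestricted: ✗, fails simple typing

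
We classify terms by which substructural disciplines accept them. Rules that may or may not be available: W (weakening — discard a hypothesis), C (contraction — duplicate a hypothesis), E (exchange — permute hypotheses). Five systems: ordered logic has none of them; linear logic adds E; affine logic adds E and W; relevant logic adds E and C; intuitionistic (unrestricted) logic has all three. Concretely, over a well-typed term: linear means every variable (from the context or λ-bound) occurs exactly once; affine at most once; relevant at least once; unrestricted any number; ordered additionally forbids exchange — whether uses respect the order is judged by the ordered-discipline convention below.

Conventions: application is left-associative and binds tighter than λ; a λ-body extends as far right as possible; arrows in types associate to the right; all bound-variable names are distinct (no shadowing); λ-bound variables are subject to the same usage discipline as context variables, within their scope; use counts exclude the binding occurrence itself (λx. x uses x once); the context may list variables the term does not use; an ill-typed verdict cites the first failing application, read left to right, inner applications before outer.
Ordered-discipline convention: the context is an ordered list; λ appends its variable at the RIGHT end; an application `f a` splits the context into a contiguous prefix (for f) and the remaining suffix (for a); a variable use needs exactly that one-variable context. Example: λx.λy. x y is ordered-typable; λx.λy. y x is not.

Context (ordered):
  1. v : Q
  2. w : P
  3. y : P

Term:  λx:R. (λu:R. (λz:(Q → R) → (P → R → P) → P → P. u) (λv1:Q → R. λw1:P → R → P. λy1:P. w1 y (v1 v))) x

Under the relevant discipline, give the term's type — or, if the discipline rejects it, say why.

not well-typed under relevant — unused: w, z, y1 — weakening required
counts: v: 1×, w: 0×, y: 1×, x (bound): 1×, u (bound): 1×, z (bound): 0×, v1 (bound): 1×, w1 (bound): 1×, y1 (bound): 0×
uses in reading order: u, w1, y, v1, v, x
typing: well-typed — term : R → R
summary: ordered ✗; linear ✗; affine ✓; relevant ✗; unrestricted ✓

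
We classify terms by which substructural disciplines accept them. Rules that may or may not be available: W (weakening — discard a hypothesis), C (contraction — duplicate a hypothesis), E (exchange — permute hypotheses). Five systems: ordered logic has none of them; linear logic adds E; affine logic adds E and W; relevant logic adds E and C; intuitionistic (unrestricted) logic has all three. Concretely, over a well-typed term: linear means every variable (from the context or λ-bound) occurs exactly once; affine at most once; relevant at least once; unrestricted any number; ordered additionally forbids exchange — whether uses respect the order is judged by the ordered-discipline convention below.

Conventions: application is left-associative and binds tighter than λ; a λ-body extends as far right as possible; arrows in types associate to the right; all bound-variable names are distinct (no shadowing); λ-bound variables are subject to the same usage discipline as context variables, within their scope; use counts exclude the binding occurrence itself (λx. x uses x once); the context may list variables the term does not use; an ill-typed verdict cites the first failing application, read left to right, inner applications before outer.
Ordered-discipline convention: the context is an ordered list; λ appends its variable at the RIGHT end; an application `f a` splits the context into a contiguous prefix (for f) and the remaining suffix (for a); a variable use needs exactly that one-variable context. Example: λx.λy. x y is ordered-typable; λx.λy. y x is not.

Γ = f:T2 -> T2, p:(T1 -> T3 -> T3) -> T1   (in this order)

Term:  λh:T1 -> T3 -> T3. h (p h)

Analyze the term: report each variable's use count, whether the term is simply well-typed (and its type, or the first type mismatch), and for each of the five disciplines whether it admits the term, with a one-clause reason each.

counts: f: 0×; p: 1×; h [bound]: 2×
left-to-right use order: h, p, h
typing: the term checks, with type (T1 -> T3 -> T3) -> T3 -> T3
ordered ✗ (h ×2 used more than once (contraction); f left unused)
linear ✗ (h ×2 used more than once (contraction); f left unused)
affine ✗ (h ×2 used more than once (contraction))
relevant ✗ (f left unused)
unrestricted ✓ (well-typed at (T1 -> T3 -> T3) -> T3 -> T3; no restrictions here)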